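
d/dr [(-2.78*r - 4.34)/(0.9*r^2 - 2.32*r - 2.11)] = (2.502*r^2 + 7.812*r - 4.203)/(0.81*r^4 - 4.176*r^3 + 1.5844*r^2 + 9.7904*r + 4.4521)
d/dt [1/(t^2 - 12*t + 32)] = 2*(6 - t)/(t^2 - 12*t + 32)^2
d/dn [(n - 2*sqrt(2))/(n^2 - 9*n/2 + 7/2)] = 2*(2*n^2 - 9*n - (n - 2*sqrt(2))*(4*n - 9) + 7)/(2*n^2 - 9*n + 7)^2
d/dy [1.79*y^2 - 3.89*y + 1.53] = 3.58*y - 3.89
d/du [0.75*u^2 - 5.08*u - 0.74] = 1.5*u - 5.08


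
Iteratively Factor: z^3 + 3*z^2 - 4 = (z - 1)*(z^2 + 4*z + 4) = (z - 1)*(z + 2)*(z + 2)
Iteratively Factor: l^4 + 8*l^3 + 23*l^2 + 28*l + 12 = (l + 3)*(l^3 + 5*l^2 + 8*l + 4) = (l + 2)*(l + 3)*(l^2 + 3*l + 2) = (l + 2)^2*(l + 3)*(l + 1)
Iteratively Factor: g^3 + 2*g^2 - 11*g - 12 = (g + 1)*(g^2 + g - 12) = (g + 1)*(g + 4)*(g - 3)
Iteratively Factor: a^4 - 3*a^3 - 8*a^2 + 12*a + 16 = (a - 2)*(a^3 - a^2 - 10*a - 8) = (a - 4)*(a - 2)*(a^2 + 3*a + 2) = (a - 4)*(a - 2)*(a + 1)*(a + 2)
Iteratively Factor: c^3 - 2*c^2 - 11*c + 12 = (c + 3)*(c^2 - 5*c + 4) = (c - 4)*(c + 3)*(c - 1)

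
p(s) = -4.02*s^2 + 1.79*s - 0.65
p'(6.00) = -46.45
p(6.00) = -134.63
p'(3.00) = -22.33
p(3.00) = -31.46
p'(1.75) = -12.28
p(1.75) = -9.83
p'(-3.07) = 26.47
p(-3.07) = -44.03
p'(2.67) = -19.68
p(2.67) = -24.53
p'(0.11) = 0.91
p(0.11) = -0.50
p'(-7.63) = 63.14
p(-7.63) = -248.34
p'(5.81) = -44.92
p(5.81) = -125.95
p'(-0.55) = 6.21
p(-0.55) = -2.85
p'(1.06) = -6.73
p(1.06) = -3.27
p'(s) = 1.79 - 8.04*s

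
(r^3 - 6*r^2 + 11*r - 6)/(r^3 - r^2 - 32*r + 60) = (r^2 - 4*r + 3)/(r^2 + r - 30)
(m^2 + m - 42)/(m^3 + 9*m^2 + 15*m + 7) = (m - 6)/(m^2 + 2*m + 1)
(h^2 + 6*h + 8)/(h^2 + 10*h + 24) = (h + 2)/(h + 6)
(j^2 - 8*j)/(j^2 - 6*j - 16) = j/(j + 2)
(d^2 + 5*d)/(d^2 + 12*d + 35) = d/(d + 7)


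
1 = 1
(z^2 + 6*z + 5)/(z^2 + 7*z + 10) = (z + 1)/(z + 2)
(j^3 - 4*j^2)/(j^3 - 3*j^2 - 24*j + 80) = j^2/(j^2 + j - 20)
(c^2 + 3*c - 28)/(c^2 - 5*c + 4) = (c + 7)/(c - 1)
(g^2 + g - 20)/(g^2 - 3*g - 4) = (g + 5)/(g + 1)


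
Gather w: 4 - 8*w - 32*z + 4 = -8*w - 32*z + 8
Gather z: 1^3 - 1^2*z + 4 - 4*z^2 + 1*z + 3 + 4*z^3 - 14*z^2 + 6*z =4*z^3 - 18*z^2 + 6*z + 8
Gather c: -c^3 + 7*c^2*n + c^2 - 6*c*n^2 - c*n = -c^3 + c^2*(7*n + 1) + c*(-6*n^2 - n)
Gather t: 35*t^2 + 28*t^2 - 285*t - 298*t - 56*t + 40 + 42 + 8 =63*t^2 - 639*t + 90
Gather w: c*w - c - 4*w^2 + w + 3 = -c - 4*w^2 + w*(c + 1) + 3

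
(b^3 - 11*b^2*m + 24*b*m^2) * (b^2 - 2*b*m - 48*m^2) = b^5 - 13*b^4*m - 2*b^3*m^2 + 480*b^2*m^3 - 1152*b*m^4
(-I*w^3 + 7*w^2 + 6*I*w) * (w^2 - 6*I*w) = -I*w^5 + w^4 - 36*I*w^3 + 36*w^2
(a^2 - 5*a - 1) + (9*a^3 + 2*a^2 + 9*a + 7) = 9*a^3 + 3*a^2 + 4*a + 6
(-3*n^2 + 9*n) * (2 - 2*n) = 6*n^3 - 24*n^2 + 18*n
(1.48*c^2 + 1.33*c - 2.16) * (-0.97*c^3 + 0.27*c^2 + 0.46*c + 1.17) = -1.4356*c^5 - 0.8905*c^4 + 3.1351*c^3 + 1.7602*c^2 + 0.5625*c - 2.5272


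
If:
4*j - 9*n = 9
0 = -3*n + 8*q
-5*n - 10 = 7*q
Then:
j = -171/244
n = -80/61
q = -30/61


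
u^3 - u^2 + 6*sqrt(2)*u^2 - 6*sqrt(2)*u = u*(u - 1)*(u + 6*sqrt(2))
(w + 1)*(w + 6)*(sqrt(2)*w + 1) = sqrt(2)*w^3 + w^2 + 7*sqrt(2)*w^2 + 7*w + 6*sqrt(2)*w + 6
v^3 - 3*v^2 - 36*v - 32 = (v - 8)*(v + 1)*(v + 4)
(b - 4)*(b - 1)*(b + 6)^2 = b^4 + 7*b^3 - 20*b^2 - 132*b + 144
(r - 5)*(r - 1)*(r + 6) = r^3 - 31*r + 30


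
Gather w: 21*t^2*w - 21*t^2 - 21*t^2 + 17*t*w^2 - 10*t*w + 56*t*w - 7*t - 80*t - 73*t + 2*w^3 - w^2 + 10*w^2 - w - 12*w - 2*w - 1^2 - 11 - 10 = -42*t^2 - 160*t + 2*w^3 + w^2*(17*t + 9) + w*(21*t^2 + 46*t - 15) - 22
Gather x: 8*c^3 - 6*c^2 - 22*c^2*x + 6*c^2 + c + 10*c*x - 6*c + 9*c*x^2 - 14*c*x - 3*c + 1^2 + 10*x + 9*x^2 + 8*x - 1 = 8*c^3 - 8*c + x^2*(9*c + 9) + x*(-22*c^2 - 4*c + 18)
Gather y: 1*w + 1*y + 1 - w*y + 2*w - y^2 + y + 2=3*w - y^2 + y*(2 - w) + 3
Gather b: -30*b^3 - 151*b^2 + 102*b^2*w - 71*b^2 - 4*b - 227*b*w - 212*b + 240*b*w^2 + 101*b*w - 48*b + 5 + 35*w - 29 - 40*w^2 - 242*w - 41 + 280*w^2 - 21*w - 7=-30*b^3 + b^2*(102*w - 222) + b*(240*w^2 - 126*w - 264) + 240*w^2 - 228*w - 72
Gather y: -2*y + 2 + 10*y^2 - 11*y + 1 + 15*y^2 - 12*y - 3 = 25*y^2 - 25*y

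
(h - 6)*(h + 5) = h^2 - h - 30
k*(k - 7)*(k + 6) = k^3 - k^2 - 42*k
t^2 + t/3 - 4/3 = (t - 1)*(t + 4/3)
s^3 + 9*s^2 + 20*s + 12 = (s + 1)*(s + 2)*(s + 6)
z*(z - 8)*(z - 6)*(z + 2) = z^4 - 12*z^3 + 20*z^2 + 96*z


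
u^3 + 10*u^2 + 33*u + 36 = (u + 3)^2*(u + 4)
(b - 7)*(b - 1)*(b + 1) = b^3 - 7*b^2 - b + 7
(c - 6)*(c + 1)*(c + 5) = c^3 - 31*c - 30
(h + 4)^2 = h^2 + 8*h + 16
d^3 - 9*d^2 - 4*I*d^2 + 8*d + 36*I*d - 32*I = (d - 8)*(d - 1)*(d - 4*I)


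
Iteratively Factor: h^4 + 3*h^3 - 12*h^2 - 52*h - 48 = (h + 3)*(h^3 - 12*h - 16) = (h - 4)*(h + 3)*(h^2 + 4*h + 4) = (h - 4)*(h + 2)*(h + 3)*(h + 2)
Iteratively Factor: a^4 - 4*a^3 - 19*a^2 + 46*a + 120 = (a - 4)*(a^3 - 19*a - 30) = (a - 5)*(a - 4)*(a^2 + 5*a + 6) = (a - 5)*(a - 4)*(a + 3)*(a + 2)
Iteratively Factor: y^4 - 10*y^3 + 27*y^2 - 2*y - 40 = (y + 1)*(y^3 - 11*y^2 + 38*y - 40) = (y - 2)*(y + 1)*(y^2 - 9*y + 20) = (y - 5)*(y - 2)*(y + 1)*(y - 4)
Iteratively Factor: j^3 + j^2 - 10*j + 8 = (j + 4)*(j^2 - 3*j + 2) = (j - 1)*(j + 4)*(j - 2)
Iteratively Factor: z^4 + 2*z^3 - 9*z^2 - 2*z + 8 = (z + 4)*(z^3 - 2*z^2 - z + 2) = (z - 1)*(z + 4)*(z^2 - z - 2) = (z - 1)*(z + 1)*(z + 4)*(z - 2)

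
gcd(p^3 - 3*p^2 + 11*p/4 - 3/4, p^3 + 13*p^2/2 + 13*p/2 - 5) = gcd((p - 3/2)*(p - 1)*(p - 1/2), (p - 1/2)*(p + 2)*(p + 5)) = p - 1/2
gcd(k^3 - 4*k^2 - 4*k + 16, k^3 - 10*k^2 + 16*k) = k - 2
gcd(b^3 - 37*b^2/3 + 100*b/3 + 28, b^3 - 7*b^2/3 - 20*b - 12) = b^2 - 16*b/3 - 4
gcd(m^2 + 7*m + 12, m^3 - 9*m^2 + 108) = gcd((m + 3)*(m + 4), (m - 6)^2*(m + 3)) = m + 3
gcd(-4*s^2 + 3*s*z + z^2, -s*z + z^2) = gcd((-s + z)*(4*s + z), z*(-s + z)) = -s + z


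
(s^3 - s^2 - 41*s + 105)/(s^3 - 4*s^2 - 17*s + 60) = (s + 7)/(s + 4)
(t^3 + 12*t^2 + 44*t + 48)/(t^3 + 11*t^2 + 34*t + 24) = (t + 2)/(t + 1)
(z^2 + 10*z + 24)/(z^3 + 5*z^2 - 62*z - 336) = (z + 4)/(z^2 - z - 56)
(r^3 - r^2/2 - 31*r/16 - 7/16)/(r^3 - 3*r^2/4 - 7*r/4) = (r + 1/4)/r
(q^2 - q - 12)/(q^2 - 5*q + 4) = (q + 3)/(q - 1)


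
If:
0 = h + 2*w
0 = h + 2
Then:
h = -2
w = 1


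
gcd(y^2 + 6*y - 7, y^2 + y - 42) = y + 7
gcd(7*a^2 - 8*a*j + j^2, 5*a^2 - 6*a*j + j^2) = a - j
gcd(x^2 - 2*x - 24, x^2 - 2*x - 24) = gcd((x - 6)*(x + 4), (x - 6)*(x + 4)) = x^2 - 2*x - 24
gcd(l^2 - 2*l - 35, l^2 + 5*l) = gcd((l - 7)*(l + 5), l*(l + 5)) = l + 5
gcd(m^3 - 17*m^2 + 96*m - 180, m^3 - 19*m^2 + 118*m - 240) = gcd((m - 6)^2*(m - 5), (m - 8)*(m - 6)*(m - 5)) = m^2 - 11*m + 30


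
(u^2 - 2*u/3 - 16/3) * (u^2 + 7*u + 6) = u^4 + 19*u^3/3 - 4*u^2 - 124*u/3 - 32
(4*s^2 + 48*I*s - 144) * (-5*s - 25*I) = -20*s^3 - 340*I*s^2 + 1920*s + 3600*I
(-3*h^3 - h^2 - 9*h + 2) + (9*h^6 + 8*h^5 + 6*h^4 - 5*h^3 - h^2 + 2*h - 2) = 9*h^6 + 8*h^5 + 6*h^4 - 8*h^3 - 2*h^2 - 7*h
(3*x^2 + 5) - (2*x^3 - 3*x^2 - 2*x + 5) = -2*x^3 + 6*x^2 + 2*x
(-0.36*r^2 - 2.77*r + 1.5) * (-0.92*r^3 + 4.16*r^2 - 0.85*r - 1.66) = 0.3312*r^5 + 1.0508*r^4 - 12.5972*r^3 + 9.1921*r^2 + 3.3232*r - 2.49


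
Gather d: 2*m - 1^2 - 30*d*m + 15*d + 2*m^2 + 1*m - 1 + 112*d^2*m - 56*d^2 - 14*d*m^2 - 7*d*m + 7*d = d^2*(112*m - 56) + d*(-14*m^2 - 37*m + 22) + 2*m^2 + 3*m - 2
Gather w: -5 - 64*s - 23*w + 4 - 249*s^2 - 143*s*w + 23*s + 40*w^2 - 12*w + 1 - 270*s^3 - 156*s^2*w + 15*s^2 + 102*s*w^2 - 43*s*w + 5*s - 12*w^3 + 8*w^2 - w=-270*s^3 - 234*s^2 - 36*s - 12*w^3 + w^2*(102*s + 48) + w*(-156*s^2 - 186*s - 36)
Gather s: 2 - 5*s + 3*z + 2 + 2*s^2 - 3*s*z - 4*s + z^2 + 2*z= 2*s^2 + s*(-3*z - 9) + z^2 + 5*z + 4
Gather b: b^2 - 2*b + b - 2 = b^2 - b - 2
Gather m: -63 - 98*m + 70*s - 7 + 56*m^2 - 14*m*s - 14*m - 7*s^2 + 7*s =56*m^2 + m*(-14*s - 112) - 7*s^2 + 77*s - 70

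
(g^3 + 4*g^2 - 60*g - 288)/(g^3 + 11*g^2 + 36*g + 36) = (g^2 - 2*g - 48)/(g^2 + 5*g + 6)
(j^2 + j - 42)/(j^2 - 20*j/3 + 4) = 3*(j + 7)/(3*j - 2)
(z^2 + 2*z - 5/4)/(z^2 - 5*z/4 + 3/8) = 2*(2*z + 5)/(4*z - 3)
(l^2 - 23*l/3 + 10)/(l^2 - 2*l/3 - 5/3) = (l - 6)/(l + 1)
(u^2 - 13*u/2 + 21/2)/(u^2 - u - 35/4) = 2*(u - 3)/(2*u + 5)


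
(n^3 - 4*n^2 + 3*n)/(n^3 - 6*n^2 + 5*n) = (n - 3)/(n - 5)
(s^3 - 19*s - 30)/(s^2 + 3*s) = s - 3 - 10/s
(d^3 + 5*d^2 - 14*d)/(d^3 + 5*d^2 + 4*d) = (d^2 + 5*d - 14)/(d^2 + 5*d + 4)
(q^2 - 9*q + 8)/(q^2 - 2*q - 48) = (q - 1)/(q + 6)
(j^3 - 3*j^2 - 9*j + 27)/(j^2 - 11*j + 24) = (j^2 - 9)/(j - 8)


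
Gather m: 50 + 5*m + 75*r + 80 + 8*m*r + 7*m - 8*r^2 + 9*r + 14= m*(8*r + 12) - 8*r^2 + 84*r + 144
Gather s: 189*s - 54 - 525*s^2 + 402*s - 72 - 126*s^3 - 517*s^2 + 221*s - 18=-126*s^3 - 1042*s^2 + 812*s - 144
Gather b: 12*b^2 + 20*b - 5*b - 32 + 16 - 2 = 12*b^2 + 15*b - 18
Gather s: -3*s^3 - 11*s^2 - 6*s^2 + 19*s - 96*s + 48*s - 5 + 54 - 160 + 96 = -3*s^3 - 17*s^2 - 29*s - 15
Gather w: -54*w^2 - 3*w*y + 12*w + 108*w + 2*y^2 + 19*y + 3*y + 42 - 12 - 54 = -54*w^2 + w*(120 - 3*y) + 2*y^2 + 22*y - 24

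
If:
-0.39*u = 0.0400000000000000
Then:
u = -0.10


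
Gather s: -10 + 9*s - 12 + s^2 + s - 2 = s^2 + 10*s - 24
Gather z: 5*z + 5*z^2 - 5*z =5*z^2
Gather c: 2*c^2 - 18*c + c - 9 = 2*c^2 - 17*c - 9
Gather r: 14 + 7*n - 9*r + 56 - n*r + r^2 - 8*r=7*n + r^2 + r*(-n - 17) + 70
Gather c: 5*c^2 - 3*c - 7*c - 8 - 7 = 5*c^2 - 10*c - 15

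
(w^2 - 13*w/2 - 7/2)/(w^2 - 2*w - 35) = (w + 1/2)/(w + 5)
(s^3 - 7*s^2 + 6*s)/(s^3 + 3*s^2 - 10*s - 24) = s*(s^2 - 7*s + 6)/(s^3 + 3*s^2 - 10*s - 24)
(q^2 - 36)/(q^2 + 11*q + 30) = (q - 6)/(q + 5)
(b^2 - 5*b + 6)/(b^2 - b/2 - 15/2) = 2*(b - 2)/(2*b + 5)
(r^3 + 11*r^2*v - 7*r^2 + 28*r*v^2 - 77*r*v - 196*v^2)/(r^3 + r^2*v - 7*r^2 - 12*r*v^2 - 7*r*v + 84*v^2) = (r + 7*v)/(r - 3*v)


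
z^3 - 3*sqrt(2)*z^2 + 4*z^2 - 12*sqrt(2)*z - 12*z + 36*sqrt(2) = (z - 2)*(z + 6)*(z - 3*sqrt(2))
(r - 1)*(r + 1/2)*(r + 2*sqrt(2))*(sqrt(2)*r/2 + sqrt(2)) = sqrt(2)*r^4/2 + 3*sqrt(2)*r^3/4 + 2*r^3 - 3*sqrt(2)*r^2/4 + 3*r^2 - 3*r - sqrt(2)*r/2 - 2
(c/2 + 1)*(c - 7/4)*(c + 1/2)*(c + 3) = c^4/2 + 15*c^3/8 - 9*c^2/16 - 95*c/16 - 21/8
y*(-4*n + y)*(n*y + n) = -4*n^2*y^2 - 4*n^2*y + n*y^3 + n*y^2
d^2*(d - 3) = d^3 - 3*d^2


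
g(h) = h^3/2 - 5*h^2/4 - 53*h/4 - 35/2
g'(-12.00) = 232.75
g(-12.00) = -902.50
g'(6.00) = 25.75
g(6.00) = -34.00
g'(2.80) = -8.49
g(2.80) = -53.42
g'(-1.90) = -3.08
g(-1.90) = -0.27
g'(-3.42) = 12.84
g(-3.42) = -6.81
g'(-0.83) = -10.14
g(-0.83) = -7.65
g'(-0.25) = -12.53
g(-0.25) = -14.27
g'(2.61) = -9.56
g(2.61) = -51.71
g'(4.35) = 4.26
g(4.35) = -57.63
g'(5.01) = 11.88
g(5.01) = -52.38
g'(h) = 3*h^2/2 - 5*h/2 - 53/4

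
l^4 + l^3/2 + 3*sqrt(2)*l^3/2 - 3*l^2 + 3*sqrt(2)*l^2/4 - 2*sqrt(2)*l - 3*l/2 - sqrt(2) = (l + 1/2)*(l - sqrt(2))*(l + sqrt(2)/2)*(l + 2*sqrt(2))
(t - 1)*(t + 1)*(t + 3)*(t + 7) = t^4 + 10*t^3 + 20*t^2 - 10*t - 21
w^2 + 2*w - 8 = (w - 2)*(w + 4)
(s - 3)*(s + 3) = s^2 - 9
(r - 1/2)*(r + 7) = r^2 + 13*r/2 - 7/2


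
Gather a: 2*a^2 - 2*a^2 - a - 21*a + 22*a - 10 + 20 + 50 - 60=0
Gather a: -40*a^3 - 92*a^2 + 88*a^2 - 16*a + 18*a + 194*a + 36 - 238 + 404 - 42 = -40*a^3 - 4*a^2 + 196*a + 160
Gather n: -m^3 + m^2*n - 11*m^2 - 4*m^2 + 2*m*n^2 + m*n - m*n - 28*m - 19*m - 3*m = -m^3 + m^2*n - 15*m^2 + 2*m*n^2 - 50*m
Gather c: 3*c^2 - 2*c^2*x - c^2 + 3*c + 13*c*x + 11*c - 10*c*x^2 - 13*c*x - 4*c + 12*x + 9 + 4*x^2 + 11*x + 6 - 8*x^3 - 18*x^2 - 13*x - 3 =c^2*(2 - 2*x) + c*(10 - 10*x^2) - 8*x^3 - 14*x^2 + 10*x + 12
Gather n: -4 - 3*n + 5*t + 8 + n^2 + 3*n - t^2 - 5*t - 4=n^2 - t^2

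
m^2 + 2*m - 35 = (m - 5)*(m + 7)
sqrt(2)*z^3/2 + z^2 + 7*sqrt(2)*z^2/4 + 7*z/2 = z*(z + 7/2)*(sqrt(2)*z/2 + 1)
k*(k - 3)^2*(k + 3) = k^4 - 3*k^3 - 9*k^2 + 27*k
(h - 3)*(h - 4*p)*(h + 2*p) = h^3 - 2*h^2*p - 3*h^2 - 8*h*p^2 + 6*h*p + 24*p^2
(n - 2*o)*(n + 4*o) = n^2 + 2*n*o - 8*o^2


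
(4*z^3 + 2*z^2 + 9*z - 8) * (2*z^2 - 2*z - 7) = 8*z^5 - 4*z^4 - 14*z^3 - 48*z^2 - 47*z + 56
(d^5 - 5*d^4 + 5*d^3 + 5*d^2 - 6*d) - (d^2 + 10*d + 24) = d^5 - 5*d^4 + 5*d^3 + 4*d^2 - 16*d - 24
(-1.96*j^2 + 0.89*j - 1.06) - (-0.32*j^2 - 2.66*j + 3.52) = -1.64*j^2 + 3.55*j - 4.58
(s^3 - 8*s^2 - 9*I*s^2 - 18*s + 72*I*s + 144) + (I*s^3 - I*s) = s^3 + I*s^3 - 8*s^2 - 9*I*s^2 - 18*s + 71*I*s + 144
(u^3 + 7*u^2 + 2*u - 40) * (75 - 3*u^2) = -3*u^5 - 21*u^4 + 69*u^3 + 645*u^2 + 150*u - 3000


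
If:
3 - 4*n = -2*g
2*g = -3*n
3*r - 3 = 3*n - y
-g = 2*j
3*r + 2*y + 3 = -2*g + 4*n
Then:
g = -9/14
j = 9/28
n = 3/7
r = 20/7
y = -30/7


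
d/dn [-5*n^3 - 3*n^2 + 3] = 3*n*(-5*n - 2)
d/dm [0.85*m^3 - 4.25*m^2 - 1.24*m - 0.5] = 2.55*m^2 - 8.5*m - 1.24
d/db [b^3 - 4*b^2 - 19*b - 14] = 3*b^2 - 8*b - 19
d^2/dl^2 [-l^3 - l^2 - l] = -6*l - 2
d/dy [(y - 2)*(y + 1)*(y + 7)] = 3*y^2 + 12*y - 9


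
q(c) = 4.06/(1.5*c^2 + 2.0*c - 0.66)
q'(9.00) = -0.01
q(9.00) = 0.03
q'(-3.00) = 0.61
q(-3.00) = 0.59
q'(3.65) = -0.07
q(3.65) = 0.15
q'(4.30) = -0.05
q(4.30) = 0.11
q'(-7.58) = 0.02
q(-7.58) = 0.06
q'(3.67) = -0.07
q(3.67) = 0.15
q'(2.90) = -0.14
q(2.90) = 0.23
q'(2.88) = -0.14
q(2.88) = 0.23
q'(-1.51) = 152.13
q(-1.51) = -15.62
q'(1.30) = -1.20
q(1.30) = 0.91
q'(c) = 4.06*(-3.0*c - 2.0)/(1.5*c^2 + 2.0*c - 0.66)^2 = (-12.18*c - 8.12)/(1.5*c^2 + 2.0*c - 0.66)^2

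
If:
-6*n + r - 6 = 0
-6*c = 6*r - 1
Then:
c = 1/6 - r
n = r/6 - 1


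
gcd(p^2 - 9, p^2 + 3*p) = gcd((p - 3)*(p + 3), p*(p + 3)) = p + 3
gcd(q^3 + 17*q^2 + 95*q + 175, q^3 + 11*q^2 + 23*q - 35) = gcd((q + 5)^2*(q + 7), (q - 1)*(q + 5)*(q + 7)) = q^2 + 12*q + 35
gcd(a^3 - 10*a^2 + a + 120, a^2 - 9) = a + 3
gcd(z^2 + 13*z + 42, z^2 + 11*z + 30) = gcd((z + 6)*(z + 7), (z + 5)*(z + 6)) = z + 6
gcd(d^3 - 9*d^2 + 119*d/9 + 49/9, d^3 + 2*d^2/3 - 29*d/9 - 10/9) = d + 1/3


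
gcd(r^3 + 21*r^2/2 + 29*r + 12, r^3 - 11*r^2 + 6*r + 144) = 1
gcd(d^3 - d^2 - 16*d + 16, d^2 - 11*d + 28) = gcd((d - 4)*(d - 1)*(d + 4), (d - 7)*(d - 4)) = d - 4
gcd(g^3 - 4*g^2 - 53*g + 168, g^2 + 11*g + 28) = g + 7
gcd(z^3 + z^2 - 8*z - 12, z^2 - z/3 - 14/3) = z + 2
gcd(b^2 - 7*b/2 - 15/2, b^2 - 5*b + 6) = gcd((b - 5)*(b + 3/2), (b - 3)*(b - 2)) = 1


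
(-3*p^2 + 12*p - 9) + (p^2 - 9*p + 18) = -2*p^2 + 3*p + 9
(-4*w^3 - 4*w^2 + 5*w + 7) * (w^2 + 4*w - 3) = -4*w^5 - 20*w^4 + w^3 + 39*w^2 + 13*w - 21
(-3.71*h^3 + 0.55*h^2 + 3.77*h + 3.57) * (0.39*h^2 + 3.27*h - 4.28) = -1.4469*h^5 - 11.9172*h^4 + 19.1476*h^3 + 11.3662*h^2 - 4.4617*h - 15.2796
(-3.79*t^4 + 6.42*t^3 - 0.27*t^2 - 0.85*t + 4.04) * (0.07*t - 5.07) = -0.2653*t^5 + 19.6647*t^4 - 32.5683*t^3 + 1.3094*t^2 + 4.5923*t - 20.4828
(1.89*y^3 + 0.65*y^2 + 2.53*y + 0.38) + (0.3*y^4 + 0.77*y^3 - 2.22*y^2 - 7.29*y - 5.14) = 0.3*y^4 + 2.66*y^3 - 1.57*y^2 - 4.76*y - 4.76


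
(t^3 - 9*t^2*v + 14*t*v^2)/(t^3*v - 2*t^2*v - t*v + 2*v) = t*(t^2 - 9*t*v + 14*v^2)/(v*(t^3 - 2*t^2 - t + 2))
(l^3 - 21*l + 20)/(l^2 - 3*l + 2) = (l^2 + l - 20)/(l - 2)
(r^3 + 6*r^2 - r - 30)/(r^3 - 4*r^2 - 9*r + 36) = (r^2 + 3*r - 10)/(r^2 - 7*r + 12)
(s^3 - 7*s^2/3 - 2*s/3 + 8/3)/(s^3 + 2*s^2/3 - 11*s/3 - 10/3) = (3*s - 4)/(3*s + 5)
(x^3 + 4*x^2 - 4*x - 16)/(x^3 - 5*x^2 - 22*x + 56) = (x + 2)/(x - 7)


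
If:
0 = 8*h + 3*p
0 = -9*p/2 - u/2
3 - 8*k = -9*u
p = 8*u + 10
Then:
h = -15/292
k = -591/584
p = 10/73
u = -90/73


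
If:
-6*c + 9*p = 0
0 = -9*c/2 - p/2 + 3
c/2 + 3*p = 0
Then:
No Solution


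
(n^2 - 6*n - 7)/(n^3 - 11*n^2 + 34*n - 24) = (n^2 - 6*n - 7)/(n^3 - 11*n^2 + 34*n - 24)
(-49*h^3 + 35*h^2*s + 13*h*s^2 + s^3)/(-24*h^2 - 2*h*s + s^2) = (49*h^3 - 35*h^2*s - 13*h*s^2 - s^3)/(24*h^2 + 2*h*s - s^2)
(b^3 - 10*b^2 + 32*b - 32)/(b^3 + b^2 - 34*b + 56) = (b - 4)/(b + 7)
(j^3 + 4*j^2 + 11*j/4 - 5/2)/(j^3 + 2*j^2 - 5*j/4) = (j + 2)/j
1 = 1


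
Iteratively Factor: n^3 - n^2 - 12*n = (n - 4)*(n^2 + 3*n) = (n - 4)*(n + 3)*(n)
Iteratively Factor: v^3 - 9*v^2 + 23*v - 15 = (v - 5)*(v^2 - 4*v + 3) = (v - 5)*(v - 3)*(v - 1)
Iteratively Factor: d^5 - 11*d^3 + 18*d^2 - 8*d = (d - 1)*(d^4 + d^3 - 10*d^2 + 8*d) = (d - 1)*(d + 4)*(d^3 - 3*d^2 + 2*d) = (d - 1)^2*(d + 4)*(d^2 - 2*d) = d*(d - 1)^2*(d + 4)*(d - 2)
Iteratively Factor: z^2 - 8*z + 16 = (z - 4)*(z - 4)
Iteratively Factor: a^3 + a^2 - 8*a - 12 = (a - 3)*(a^2 + 4*a + 4) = (a - 3)*(a + 2)*(a + 2)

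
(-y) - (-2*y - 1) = y + 1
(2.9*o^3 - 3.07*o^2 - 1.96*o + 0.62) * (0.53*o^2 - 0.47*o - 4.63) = 1.537*o^5 - 2.9901*o^4 - 13.0229*o^3 + 15.4639*o^2 + 8.7834*o - 2.8706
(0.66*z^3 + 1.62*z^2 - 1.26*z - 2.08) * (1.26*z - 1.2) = 0.8316*z^4 + 1.2492*z^3 - 3.5316*z^2 - 1.1088*z + 2.496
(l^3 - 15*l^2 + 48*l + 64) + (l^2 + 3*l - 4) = l^3 - 14*l^2 + 51*l + 60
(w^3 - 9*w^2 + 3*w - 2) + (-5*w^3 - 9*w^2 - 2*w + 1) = -4*w^3 - 18*w^2 + w - 1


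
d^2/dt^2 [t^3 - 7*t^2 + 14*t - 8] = 6*t - 14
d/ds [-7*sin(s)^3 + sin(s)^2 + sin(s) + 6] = (-21*sin(s)^2 + 2*sin(s) + 1)*cos(s)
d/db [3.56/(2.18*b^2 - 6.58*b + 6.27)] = (23.4248 - 15.5216*b)/(2.18*b^2 - 6.58*b + 6.27)^2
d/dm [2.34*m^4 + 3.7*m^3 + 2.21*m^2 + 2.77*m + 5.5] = 9.36*m^3 + 11.1*m^2 + 4.42*m + 2.77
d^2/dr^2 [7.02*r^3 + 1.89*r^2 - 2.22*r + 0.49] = 42.12*r + 3.78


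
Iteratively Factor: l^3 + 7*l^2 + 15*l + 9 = (l + 3)*(l^2 + 4*l + 3) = (l + 1)*(l + 3)*(l + 3)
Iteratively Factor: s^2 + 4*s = (s + 4)*(s)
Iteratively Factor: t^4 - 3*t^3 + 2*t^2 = (t)*(t^3 - 3*t^2 + 2*t) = t*(t - 2)*(t^2 - t) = t^2*(t - 2)*(t - 1)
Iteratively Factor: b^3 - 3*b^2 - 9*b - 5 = (b - 5)*(b^2 + 2*b + 1) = (b - 5)*(b + 1)*(b + 1)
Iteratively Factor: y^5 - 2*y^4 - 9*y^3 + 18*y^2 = (y - 2)*(y^4 - 9*y^2) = (y - 3)*(y - 2)*(y^3 + 3*y^2) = y*(y - 3)*(y - 2)*(y^2 + 3*y) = y^2*(y - 3)*(y - 2)*(y + 3)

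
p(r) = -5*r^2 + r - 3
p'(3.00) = -29.00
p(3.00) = -45.00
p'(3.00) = -29.00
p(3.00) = -45.00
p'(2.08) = -19.80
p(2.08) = -22.55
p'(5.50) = -54.00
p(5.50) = -148.75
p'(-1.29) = 13.90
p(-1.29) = -12.61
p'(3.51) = -34.10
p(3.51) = -61.09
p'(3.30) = -32.00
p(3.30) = -54.15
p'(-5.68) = 57.80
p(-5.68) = -169.99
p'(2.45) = -23.50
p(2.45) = -30.56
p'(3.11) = -30.10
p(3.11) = -48.25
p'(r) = 1 - 10*r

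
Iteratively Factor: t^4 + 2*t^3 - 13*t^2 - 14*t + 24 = (t + 4)*(t^3 - 2*t^2 - 5*t + 6) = (t - 1)*(t + 4)*(t^2 - t - 6) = (t - 1)*(t + 2)*(t + 4)*(t - 3)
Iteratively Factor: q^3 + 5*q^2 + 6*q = (q)*(q^2 + 5*q + 6) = q*(q + 2)*(q + 3)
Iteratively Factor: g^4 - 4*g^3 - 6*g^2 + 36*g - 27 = (g + 3)*(g^3 - 7*g^2 + 15*g - 9) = (g - 1)*(g + 3)*(g^2 - 6*g + 9) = (g - 3)*(g - 1)*(g + 3)*(g - 3)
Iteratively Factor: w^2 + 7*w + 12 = (w + 3)*(w + 4)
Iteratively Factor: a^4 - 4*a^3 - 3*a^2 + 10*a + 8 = (a + 1)*(a^3 - 5*a^2 + 2*a + 8) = (a + 1)^2*(a^2 - 6*a + 8) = (a - 4)*(a + 1)^2*(a - 2)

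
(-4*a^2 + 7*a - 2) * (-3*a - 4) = 12*a^3 - 5*a^2 - 22*a + 8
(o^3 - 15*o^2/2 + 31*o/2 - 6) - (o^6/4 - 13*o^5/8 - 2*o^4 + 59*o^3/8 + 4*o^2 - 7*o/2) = -o^6/4 + 13*o^5/8 + 2*o^4 - 51*o^3/8 - 23*o^2/2 + 19*o - 6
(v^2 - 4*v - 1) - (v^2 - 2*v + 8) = -2*v - 9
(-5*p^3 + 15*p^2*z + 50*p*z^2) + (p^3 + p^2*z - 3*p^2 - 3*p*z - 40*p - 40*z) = -4*p^3 + 16*p^2*z - 3*p^2 + 50*p*z^2 - 3*p*z - 40*p - 40*z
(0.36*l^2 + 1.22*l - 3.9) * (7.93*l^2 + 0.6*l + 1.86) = 2.8548*l^4 + 9.8906*l^3 - 29.5254*l^2 - 0.0707999999999998*l - 7.254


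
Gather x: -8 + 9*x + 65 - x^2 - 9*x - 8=49 - x^2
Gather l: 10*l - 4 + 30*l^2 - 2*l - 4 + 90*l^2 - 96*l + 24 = 120*l^2 - 88*l + 16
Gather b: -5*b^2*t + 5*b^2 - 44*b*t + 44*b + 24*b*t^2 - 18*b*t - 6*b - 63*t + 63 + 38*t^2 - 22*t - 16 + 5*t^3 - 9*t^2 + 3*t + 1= b^2*(5 - 5*t) + b*(24*t^2 - 62*t + 38) + 5*t^3 + 29*t^2 - 82*t + 48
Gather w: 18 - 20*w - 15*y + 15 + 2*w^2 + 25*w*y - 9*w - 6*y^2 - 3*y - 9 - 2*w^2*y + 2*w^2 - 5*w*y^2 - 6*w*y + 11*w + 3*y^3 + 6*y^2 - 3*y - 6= w^2*(4 - 2*y) + w*(-5*y^2 + 19*y - 18) + 3*y^3 - 21*y + 18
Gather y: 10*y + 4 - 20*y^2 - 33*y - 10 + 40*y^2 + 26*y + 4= 20*y^2 + 3*y - 2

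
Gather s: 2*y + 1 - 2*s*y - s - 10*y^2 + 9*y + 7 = s*(-2*y - 1) - 10*y^2 + 11*y + 8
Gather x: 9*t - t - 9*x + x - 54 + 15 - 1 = 8*t - 8*x - 40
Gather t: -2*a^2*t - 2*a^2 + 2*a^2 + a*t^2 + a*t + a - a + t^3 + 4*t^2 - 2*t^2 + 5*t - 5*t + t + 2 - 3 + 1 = t^3 + t^2*(a + 2) + t*(-2*a^2 + a + 1)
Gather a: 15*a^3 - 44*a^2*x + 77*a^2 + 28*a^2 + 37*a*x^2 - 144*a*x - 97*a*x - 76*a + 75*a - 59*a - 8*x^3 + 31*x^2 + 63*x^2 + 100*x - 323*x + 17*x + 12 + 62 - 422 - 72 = 15*a^3 + a^2*(105 - 44*x) + a*(37*x^2 - 241*x - 60) - 8*x^3 + 94*x^2 - 206*x - 420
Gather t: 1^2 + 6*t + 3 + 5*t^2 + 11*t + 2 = 5*t^2 + 17*t + 6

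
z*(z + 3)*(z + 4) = z^3 + 7*z^2 + 12*z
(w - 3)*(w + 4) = w^2 + w - 12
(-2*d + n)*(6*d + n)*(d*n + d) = -12*d^3*n - 12*d^3 + 4*d^2*n^2 + 4*d^2*n + d*n^3 + d*n^2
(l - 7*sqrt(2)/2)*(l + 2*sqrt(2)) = l^2 - 3*sqrt(2)*l/2 - 14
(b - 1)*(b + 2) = b^2 + b - 2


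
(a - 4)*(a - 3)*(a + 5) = a^3 - 2*a^2 - 23*a + 60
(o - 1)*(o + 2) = o^2 + o - 2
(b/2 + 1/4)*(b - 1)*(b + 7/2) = b^3/2 + 3*b^2/2 - 9*b/8 - 7/8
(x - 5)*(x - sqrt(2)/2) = x^2 - 5*x - sqrt(2)*x/2 + 5*sqrt(2)/2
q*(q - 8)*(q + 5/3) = q^3 - 19*q^2/3 - 40*q/3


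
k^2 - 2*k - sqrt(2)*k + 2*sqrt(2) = (k - 2)*(k - sqrt(2))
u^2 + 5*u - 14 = (u - 2)*(u + 7)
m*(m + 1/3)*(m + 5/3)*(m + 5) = m^4 + 7*m^3 + 95*m^2/9 + 25*m/9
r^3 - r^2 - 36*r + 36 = (r - 6)*(r - 1)*(r + 6)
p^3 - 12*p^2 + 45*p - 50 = (p - 5)^2*(p - 2)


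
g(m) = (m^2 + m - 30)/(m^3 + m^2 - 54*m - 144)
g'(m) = (2*m + 1)/(m^3 + m^2 - 54*m - 144) + (-3*m^2 - 2*m + 54)*(m^2 + m - 30)/(m^3 + m^2 - 54*m - 144)^2 = (-m^2 + 10*m - 49)/(m^4 - 10*m^3 - 23*m^2 + 240*m + 576)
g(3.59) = 0.05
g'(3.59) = -0.03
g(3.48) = 0.05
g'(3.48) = -0.03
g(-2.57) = 1.67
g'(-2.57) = -3.94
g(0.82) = 0.15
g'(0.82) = -0.06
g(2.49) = 0.08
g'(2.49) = -0.03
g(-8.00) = -0.16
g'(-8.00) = -0.03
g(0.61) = 0.16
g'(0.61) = -0.06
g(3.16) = 0.06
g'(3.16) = -0.03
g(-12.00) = -0.09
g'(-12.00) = -0.00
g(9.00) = 0.33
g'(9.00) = -0.28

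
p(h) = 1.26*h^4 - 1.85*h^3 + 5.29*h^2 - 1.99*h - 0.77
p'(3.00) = 115.88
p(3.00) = 92.98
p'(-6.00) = -1353.91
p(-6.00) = 2234.17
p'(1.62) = 22.01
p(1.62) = 10.70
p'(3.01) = 117.02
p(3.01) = 94.14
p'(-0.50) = -9.30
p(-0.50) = 1.86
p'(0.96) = 7.51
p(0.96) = 1.63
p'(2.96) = 111.41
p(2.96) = 88.43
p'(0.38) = 1.51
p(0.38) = -0.84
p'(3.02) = 118.16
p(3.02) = 95.32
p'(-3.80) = -398.89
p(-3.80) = 447.42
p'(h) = 5.04*h^3 - 5.55*h^2 + 10.58*h - 1.99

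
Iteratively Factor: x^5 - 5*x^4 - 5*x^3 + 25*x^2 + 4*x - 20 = (x + 2)*(x^4 - 7*x^3 + 9*x^2 + 7*x - 10) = (x - 5)*(x + 2)*(x^3 - 2*x^2 - x + 2) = (x - 5)*(x - 2)*(x + 2)*(x^2 - 1) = (x - 5)*(x - 2)*(x + 1)*(x + 2)*(x - 1)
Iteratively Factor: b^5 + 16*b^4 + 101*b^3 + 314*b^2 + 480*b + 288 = (b + 3)*(b^4 + 13*b^3 + 62*b^2 + 128*b + 96) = (b + 3)*(b + 4)*(b^3 + 9*b^2 + 26*b + 24) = (b + 3)^2*(b + 4)*(b^2 + 6*b + 8) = (b + 3)^2*(b + 4)^2*(b + 2)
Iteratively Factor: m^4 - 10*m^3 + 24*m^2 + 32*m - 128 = (m + 2)*(m^3 - 12*m^2 + 48*m - 64) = (m - 4)*(m + 2)*(m^2 - 8*m + 16) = (m - 4)^2*(m + 2)*(m - 4)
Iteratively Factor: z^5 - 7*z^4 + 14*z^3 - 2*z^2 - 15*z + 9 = (z - 1)*(z^4 - 6*z^3 + 8*z^2 + 6*z - 9) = (z - 3)*(z - 1)*(z^3 - 3*z^2 - z + 3) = (z - 3)*(z - 1)^2*(z^2 - 2*z - 3) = (z - 3)^2*(z - 1)^2*(z + 1)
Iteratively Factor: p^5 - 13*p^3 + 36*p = (p + 2)*(p^4 - 2*p^3 - 9*p^2 + 18*p) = (p - 2)*(p + 2)*(p^3 - 9*p) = (p - 3)*(p - 2)*(p + 2)*(p^2 + 3*p) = p*(p - 3)*(p - 2)*(p + 2)*(p + 3)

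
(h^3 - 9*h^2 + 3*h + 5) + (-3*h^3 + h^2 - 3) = -2*h^3 - 8*h^2 + 3*h + 2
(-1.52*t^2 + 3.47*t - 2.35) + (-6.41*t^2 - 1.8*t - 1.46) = -7.93*t^2 + 1.67*t - 3.81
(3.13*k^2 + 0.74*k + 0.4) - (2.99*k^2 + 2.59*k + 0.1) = 0.14*k^2 - 1.85*k + 0.3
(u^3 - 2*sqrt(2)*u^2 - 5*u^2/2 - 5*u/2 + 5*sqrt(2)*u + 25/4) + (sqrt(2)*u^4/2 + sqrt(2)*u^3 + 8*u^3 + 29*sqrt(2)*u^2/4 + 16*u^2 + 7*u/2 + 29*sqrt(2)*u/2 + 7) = sqrt(2)*u^4/2 + sqrt(2)*u^3 + 9*u^3 + 21*sqrt(2)*u^2/4 + 27*u^2/2 + u + 39*sqrt(2)*u/2 + 53/4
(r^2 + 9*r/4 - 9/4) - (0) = r^2 + 9*r/4 - 9/4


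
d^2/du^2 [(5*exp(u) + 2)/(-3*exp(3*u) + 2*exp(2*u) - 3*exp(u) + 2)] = (-180*exp(6*u) - 72*exp(5*u) + 292*exp(4*u) - 488*exp(3*u) + 48*exp(2*u) - 16*exp(u) - 32)*exp(u)/(27*exp(9*u) - 54*exp(8*u) + 117*exp(7*u) - 170*exp(6*u) + 189*exp(5*u) - 186*exp(4*u) + 135*exp(3*u) - 78*exp(2*u) + 36*exp(u) - 8)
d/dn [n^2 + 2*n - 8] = 2*n + 2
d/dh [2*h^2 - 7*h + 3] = 4*h - 7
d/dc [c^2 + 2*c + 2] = 2*c + 2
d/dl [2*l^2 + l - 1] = 4*l + 1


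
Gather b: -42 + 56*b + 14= 56*b - 28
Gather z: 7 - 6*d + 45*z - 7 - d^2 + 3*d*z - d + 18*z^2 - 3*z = -d^2 - 7*d + 18*z^2 + z*(3*d + 42)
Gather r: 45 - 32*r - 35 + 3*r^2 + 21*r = 3*r^2 - 11*r + 10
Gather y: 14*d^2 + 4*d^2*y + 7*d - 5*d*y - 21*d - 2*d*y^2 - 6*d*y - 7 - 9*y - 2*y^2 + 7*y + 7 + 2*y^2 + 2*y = 14*d^2 - 2*d*y^2 - 14*d + y*(4*d^2 - 11*d)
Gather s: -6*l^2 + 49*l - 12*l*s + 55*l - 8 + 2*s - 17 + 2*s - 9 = -6*l^2 + 104*l + s*(4 - 12*l) - 34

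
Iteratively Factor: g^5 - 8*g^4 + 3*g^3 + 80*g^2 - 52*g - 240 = (g - 5)*(g^4 - 3*g^3 - 12*g^2 + 20*g + 48) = (g - 5)*(g + 2)*(g^3 - 5*g^2 - 2*g + 24) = (g - 5)*(g - 4)*(g + 2)*(g^2 - g - 6) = (g - 5)*(g - 4)*(g - 3)*(g + 2)*(g + 2)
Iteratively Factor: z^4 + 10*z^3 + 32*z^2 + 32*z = (z + 2)*(z^3 + 8*z^2 + 16*z) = (z + 2)*(z + 4)*(z^2 + 4*z) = (z + 2)*(z + 4)^2*(z)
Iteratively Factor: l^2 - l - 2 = (l - 2)*(l + 1)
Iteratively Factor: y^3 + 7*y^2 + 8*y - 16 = (y - 1)*(y^2 + 8*y + 16) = (y - 1)*(y + 4)*(y + 4)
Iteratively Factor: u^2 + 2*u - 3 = (u - 1)*(u + 3)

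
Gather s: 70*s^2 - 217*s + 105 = 70*s^2 - 217*s + 105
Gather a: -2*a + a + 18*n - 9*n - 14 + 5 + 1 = -a + 9*n - 8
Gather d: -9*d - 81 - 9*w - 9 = -9*d - 9*w - 90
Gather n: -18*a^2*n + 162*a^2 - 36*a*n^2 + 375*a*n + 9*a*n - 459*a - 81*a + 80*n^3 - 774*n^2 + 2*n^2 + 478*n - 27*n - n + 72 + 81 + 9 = 162*a^2 - 540*a + 80*n^3 + n^2*(-36*a - 772) + n*(-18*a^2 + 384*a + 450) + 162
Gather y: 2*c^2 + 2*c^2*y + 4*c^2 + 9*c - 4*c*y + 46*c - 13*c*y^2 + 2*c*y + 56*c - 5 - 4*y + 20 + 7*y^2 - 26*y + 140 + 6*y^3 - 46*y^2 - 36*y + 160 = 6*c^2 + 111*c + 6*y^3 + y^2*(-13*c - 39) + y*(2*c^2 - 2*c - 66) + 315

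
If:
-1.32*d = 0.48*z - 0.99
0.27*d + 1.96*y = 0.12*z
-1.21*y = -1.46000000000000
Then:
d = -3.53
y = 1.21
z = 11.77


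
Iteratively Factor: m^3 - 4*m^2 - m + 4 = (m - 4)*(m^2 - 1) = (m - 4)*(m + 1)*(m - 1)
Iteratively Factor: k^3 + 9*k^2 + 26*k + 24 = (k + 2)*(k^2 + 7*k + 12) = (k + 2)*(k + 4)*(k + 3)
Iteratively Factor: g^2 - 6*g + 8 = (g - 4)*(g - 2)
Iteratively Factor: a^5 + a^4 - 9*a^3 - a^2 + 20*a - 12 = (a - 1)*(a^4 + 2*a^3 - 7*a^2 - 8*a + 12) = (a - 2)*(a - 1)*(a^3 + 4*a^2 + a - 6) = (a - 2)*(a - 1)*(a + 3)*(a^2 + a - 2) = (a - 2)*(a - 1)*(a + 2)*(a + 3)*(a - 1)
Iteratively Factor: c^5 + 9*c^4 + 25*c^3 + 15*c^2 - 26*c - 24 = (c + 1)*(c^4 + 8*c^3 + 17*c^2 - 2*c - 24) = (c - 1)*(c + 1)*(c^3 + 9*c^2 + 26*c + 24) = (c - 1)*(c + 1)*(c + 2)*(c^2 + 7*c + 12) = (c - 1)*(c + 1)*(c + 2)*(c + 3)*(c + 4)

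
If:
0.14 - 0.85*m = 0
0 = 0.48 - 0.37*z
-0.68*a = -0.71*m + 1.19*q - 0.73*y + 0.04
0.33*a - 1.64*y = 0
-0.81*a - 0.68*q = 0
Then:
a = -0.09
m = 0.16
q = 0.10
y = -0.02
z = 1.30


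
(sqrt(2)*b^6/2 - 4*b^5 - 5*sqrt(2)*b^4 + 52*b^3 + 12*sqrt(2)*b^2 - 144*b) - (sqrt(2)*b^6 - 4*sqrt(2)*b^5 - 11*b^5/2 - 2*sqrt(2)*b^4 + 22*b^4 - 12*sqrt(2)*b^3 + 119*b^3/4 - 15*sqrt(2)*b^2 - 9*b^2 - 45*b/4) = -sqrt(2)*b^6/2 + 3*b^5/2 + 4*sqrt(2)*b^5 - 22*b^4 - 3*sqrt(2)*b^4 + 12*sqrt(2)*b^3 + 89*b^3/4 + 9*b^2 + 27*sqrt(2)*b^2 - 531*b/4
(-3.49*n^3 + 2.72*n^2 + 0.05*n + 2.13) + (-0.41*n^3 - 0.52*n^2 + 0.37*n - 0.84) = -3.9*n^3 + 2.2*n^2 + 0.42*n + 1.29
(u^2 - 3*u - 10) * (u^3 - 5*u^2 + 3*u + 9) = u^5 - 8*u^4 + 8*u^3 + 50*u^2 - 57*u - 90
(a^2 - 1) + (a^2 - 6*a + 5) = 2*a^2 - 6*a + 4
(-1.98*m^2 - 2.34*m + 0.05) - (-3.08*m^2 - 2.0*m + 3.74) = 1.1*m^2 - 0.34*m - 3.69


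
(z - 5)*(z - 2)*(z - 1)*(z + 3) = z^4 - 5*z^3 - 7*z^2 + 41*z - 30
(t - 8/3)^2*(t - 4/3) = t^3 - 20*t^2/3 + 128*t/9 - 256/27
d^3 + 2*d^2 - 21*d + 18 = (d - 3)*(d - 1)*(d + 6)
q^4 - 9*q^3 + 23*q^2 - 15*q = q*(q - 5)*(q - 3)*(q - 1)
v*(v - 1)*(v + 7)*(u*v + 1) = u*v^4 + 6*u*v^3 - 7*u*v^2 + v^3 + 6*v^2 - 7*v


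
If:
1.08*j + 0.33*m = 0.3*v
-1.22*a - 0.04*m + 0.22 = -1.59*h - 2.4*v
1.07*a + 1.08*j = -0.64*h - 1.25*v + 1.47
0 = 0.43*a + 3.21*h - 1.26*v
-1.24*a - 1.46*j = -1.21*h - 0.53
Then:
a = 1.38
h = 0.06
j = -0.76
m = 3.05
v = 0.62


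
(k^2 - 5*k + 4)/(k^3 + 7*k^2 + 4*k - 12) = (k - 4)/(k^2 + 8*k + 12)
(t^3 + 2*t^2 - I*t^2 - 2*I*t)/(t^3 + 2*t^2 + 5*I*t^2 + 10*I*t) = (t - I)/(t + 5*I)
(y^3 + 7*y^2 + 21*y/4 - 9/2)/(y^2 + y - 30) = (y^2 + y - 3/4)/(y - 5)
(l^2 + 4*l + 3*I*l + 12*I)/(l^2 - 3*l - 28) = (l + 3*I)/(l - 7)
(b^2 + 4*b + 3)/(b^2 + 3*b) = (b + 1)/b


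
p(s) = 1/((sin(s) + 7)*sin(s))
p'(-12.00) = -0.42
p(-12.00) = 0.25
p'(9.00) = 0.76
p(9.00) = 0.33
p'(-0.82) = -0.18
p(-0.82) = -0.22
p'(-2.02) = 0.07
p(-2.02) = -0.18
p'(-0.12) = -9.89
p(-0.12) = -1.21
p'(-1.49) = -0.01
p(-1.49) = -0.17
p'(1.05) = -0.09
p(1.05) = 0.15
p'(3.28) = 7.43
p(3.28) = -1.06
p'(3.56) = 0.79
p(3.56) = -0.37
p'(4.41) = 0.05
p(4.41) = -0.17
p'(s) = -cos(s)/((sin(s) + 7)*sin(s)^2) - cos(s)/((sin(s) + 7)^2*sin(s))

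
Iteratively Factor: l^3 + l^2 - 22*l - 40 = (l + 2)*(l^2 - l - 20) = (l + 2)*(l + 4)*(l - 5)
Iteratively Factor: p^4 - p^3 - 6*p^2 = (p - 3)*(p^3 + 2*p^2) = p*(p - 3)*(p^2 + 2*p) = p*(p - 3)*(p + 2)*(p)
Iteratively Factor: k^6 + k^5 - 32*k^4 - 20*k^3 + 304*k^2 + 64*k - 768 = (k + 4)*(k^5 - 3*k^4 - 20*k^3 + 60*k^2 + 64*k - 192) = (k + 2)*(k + 4)*(k^4 - 5*k^3 - 10*k^2 + 80*k - 96) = (k - 3)*(k + 2)*(k + 4)*(k^3 - 2*k^2 - 16*k + 32) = (k - 3)*(k + 2)*(k + 4)^2*(k^2 - 6*k + 8) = (k - 3)*(k - 2)*(k + 2)*(k + 4)^2*(k - 4)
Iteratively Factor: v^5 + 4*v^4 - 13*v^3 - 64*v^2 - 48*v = (v - 4)*(v^4 + 8*v^3 + 19*v^2 + 12*v) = v*(v - 4)*(v^3 + 8*v^2 + 19*v + 12) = v*(v - 4)*(v + 4)*(v^2 + 4*v + 3) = v*(v - 4)*(v + 1)*(v + 4)*(v + 3)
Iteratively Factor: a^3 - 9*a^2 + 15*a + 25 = (a + 1)*(a^2 - 10*a + 25) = (a - 5)*(a + 1)*(a - 5)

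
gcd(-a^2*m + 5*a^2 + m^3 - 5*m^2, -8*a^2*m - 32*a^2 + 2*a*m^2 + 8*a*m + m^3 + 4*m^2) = 1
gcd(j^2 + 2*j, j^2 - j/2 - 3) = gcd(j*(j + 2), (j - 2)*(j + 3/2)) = 1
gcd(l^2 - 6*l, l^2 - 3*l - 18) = l - 6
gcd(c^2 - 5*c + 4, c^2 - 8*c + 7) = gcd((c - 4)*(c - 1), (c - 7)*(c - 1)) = c - 1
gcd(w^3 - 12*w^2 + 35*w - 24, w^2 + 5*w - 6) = w - 1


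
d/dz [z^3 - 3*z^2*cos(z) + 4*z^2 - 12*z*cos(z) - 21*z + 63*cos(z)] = 3*z^2*sin(z) + 3*z^2 + 12*z*sin(z) - 6*z*cos(z) + 8*z - 63*sin(z) - 12*cos(z) - 21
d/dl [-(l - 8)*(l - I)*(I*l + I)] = -3*I*l^2 + l*(-2 + 14*I) + 7 + 8*I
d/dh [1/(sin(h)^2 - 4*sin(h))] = 2*(2 - sin(h))*cos(h)/((sin(h) - 4)^2*sin(h)^2)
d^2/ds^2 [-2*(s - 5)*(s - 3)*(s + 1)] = 28 - 12*s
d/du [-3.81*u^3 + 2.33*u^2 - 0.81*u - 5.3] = -11.43*u^2 + 4.66*u - 0.81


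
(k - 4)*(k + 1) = k^2 - 3*k - 4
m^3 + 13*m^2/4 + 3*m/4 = m*(m + 1/4)*(m + 3)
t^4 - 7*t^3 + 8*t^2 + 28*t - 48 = (t - 4)*(t - 3)*(t - 2)*(t + 2)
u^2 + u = u*(u + 1)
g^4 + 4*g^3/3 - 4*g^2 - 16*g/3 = g*(g - 2)*(g + 4/3)*(g + 2)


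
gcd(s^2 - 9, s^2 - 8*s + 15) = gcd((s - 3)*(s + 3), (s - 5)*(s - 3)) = s - 3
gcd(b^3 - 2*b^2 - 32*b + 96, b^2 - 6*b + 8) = b - 4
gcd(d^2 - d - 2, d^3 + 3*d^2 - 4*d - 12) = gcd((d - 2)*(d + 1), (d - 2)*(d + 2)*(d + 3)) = d - 2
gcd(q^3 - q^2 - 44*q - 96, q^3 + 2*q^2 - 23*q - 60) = q^2 + 7*q + 12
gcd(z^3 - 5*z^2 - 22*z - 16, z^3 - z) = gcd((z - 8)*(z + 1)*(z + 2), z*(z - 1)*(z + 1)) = z + 1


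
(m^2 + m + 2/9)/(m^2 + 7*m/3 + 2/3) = (m + 2/3)/(m + 2)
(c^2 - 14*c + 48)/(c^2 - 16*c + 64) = (c - 6)/(c - 8)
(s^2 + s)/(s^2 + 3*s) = (s + 1)/(s + 3)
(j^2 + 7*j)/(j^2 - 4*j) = (j + 7)/(j - 4)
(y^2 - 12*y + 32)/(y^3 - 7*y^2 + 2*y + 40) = (y - 8)/(y^2 - 3*y - 10)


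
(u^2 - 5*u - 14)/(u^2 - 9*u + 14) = (u + 2)/(u - 2)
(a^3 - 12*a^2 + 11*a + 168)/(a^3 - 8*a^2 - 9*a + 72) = (a - 7)/(a - 3)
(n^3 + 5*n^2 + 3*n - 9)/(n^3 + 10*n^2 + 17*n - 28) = (n^2 + 6*n + 9)/(n^2 + 11*n + 28)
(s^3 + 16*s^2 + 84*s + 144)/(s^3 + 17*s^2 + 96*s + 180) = (s + 4)/(s + 5)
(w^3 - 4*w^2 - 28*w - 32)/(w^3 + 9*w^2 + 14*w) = (w^2 - 6*w - 16)/(w*(w + 7))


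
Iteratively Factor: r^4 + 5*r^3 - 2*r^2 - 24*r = (r - 2)*(r^3 + 7*r^2 + 12*r) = (r - 2)*(r + 3)*(r^2 + 4*r) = (r - 2)*(r + 3)*(r + 4)*(r)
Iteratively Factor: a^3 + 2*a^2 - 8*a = (a + 4)*(a^2 - 2*a) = (a - 2)*(a + 4)*(a)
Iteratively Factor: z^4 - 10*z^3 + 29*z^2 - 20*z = (z - 5)*(z^3 - 5*z^2 + 4*z) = (z - 5)*(z - 1)*(z^2 - 4*z) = (z - 5)*(z - 4)*(z - 1)*(z)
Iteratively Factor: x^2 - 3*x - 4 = (x + 1)*(x - 4)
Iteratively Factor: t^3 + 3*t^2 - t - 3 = (t + 1)*(t^2 + 2*t - 3) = (t - 1)*(t + 1)*(t + 3)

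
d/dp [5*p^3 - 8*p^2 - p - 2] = 15*p^2 - 16*p - 1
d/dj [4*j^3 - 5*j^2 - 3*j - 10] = 12*j^2 - 10*j - 3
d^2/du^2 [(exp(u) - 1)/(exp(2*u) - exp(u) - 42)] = (exp(4*u) - 3*exp(3*u) + 255*exp(2*u) - 211*exp(u) + 1806)*exp(u)/(exp(6*u) - 3*exp(5*u) - 123*exp(4*u) + 251*exp(3*u) + 5166*exp(2*u) - 5292*exp(u) - 74088)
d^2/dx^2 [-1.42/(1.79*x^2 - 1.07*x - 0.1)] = (-9.099644*x^2 + 5.439452*x + 1.42*(3.58*x - 1.07)*(7.16*x - 2.14) + 0.50836)/(-1.79*x^2 + 1.07*x + 0.1)^3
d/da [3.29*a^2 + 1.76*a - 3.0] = 6.58*a + 1.76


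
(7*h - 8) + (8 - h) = 6*h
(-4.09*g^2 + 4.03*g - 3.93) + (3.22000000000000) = -4.09*g^2 + 4.03*g - 0.71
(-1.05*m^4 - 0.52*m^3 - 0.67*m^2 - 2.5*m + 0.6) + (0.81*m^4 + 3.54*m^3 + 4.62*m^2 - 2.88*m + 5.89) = -0.24*m^4 + 3.02*m^3 + 3.95*m^2 - 5.38*m + 6.49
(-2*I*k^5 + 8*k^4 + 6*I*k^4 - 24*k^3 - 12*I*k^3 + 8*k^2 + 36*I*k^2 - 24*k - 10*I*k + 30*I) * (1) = -2*I*k^5 + 8*k^4 + 6*I*k^4 - 24*k^3 - 12*I*k^3 + 8*k^2 + 36*I*k^2 - 24*k - 10*I*k + 30*I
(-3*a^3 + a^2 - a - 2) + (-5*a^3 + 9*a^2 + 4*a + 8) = -8*a^3 + 10*a^2 + 3*a + 6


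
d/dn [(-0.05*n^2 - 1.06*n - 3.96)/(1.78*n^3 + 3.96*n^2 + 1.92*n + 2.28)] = (0.089*n^4 + 3.7736*n^3 + 25.248*n^2 + 31.1352*n + 5.1864)/(3.1684*n^6 + 14.0976*n^5 + 22.5168*n^4 + 23.3232*n^3 + 21.744*n^2 + 8.7552*n + 5.1984)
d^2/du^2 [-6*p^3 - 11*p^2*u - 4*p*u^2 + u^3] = -8*p + 6*u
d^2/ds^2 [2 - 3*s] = 0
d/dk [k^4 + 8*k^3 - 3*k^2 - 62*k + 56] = 4*k^3 + 24*k^2 - 6*k - 62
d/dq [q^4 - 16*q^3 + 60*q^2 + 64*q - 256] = 4*q^3 - 48*q^2 + 120*q + 64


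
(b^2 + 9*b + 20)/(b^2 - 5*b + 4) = (b^2 + 9*b + 20)/(b^2 - 5*b + 4)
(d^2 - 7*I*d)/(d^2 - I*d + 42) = d/(d + 6*I)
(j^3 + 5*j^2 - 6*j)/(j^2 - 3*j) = (j^2 + 5*j - 6)/(j - 3)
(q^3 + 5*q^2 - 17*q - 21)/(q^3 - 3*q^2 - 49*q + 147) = (q + 1)/(q - 7)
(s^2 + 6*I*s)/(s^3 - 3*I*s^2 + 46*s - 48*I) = s/(s^2 - 9*I*s - 8)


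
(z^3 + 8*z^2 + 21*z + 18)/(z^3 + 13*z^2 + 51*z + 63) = (z + 2)/(z + 7)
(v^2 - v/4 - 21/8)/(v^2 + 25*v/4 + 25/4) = (8*v^2 - 2*v - 21)/(2*(4*v^2 + 25*v + 25))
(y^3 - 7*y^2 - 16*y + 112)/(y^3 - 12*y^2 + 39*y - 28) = (y + 4)/(y - 1)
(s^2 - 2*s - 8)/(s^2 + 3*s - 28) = (s + 2)/(s + 7)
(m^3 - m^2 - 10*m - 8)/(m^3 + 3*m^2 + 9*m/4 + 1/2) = 4*(m^2 - 3*m - 4)/(4*m^2 + 4*m + 1)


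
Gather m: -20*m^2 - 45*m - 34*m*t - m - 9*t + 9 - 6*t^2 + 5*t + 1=-20*m^2 + m*(-34*t - 46) - 6*t^2 - 4*t + 10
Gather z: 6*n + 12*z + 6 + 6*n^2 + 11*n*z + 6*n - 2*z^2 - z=6*n^2 + 12*n - 2*z^2 + z*(11*n + 11) + 6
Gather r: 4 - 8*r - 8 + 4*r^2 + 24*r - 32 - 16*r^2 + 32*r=-12*r^2 + 48*r - 36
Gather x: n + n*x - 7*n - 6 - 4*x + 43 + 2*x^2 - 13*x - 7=-6*n + 2*x^2 + x*(n - 17) + 30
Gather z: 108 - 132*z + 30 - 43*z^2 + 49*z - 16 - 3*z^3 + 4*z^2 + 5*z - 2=-3*z^3 - 39*z^2 - 78*z + 120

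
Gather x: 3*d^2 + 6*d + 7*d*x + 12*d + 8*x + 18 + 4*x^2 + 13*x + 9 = 3*d^2 + 18*d + 4*x^2 + x*(7*d + 21) + 27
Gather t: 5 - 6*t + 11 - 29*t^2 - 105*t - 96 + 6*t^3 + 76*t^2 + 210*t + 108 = 6*t^3 + 47*t^2 + 99*t + 28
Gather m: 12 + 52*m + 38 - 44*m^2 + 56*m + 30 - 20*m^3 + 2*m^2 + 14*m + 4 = -20*m^3 - 42*m^2 + 122*m + 84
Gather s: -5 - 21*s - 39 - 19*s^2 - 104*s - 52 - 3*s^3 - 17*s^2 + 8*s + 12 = -3*s^3 - 36*s^2 - 117*s - 84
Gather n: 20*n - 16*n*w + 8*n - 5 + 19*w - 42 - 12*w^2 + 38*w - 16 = n*(28 - 16*w) - 12*w^2 + 57*w - 63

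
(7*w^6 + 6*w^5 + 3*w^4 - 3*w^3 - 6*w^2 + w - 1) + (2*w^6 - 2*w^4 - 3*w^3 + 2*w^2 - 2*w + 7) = 9*w^6 + 6*w^5 + w^4 - 6*w^3 - 4*w^2 - w + 6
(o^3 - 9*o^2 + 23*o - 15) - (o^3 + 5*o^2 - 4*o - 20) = -14*o^2 + 27*o + 5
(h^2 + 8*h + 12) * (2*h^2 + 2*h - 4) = 2*h^4 + 18*h^3 + 36*h^2 - 8*h - 48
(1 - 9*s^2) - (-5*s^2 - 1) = 2 - 4*s^2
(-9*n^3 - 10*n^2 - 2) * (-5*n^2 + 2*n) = 45*n^5 + 32*n^4 - 20*n^3 + 10*n^2 - 4*n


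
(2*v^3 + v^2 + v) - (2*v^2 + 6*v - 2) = 2*v^3 - v^2 - 5*v + 2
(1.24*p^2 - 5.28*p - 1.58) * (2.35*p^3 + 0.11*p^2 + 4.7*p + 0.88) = 2.914*p^5 - 12.2716*p^4 + 1.5342*p^3 - 23.8986*p^2 - 12.0724*p - 1.3904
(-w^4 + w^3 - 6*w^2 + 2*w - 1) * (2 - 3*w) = 3*w^5 - 5*w^4 + 20*w^3 - 18*w^2 + 7*w - 2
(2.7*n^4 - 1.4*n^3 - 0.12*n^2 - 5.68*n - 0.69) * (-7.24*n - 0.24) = -19.548*n^5 + 9.488*n^4 + 1.2048*n^3 + 41.152*n^2 + 6.3588*n + 0.1656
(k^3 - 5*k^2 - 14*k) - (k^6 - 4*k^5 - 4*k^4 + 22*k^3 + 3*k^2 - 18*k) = -k^6 + 4*k^5 + 4*k^4 - 21*k^3 - 8*k^2 + 4*k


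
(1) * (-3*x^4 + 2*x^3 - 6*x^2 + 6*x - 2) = -3*x^4 + 2*x^3 - 6*x^2 + 6*x - 2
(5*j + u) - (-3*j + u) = 8*j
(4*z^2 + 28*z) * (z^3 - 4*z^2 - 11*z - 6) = 4*z^5 + 12*z^4 - 156*z^3 - 332*z^2 - 168*z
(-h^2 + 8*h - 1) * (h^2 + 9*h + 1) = -h^4 - h^3 + 70*h^2 - h - 1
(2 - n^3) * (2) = 4 - 2*n^3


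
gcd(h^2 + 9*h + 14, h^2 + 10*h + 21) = h + 7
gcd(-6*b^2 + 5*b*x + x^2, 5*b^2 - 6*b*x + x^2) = -b + x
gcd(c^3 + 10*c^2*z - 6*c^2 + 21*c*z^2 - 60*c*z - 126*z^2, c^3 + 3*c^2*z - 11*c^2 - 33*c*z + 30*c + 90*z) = c^2 + 3*c*z - 6*c - 18*z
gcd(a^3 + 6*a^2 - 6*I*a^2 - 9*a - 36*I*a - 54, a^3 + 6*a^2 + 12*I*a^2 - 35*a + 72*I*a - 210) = a + 6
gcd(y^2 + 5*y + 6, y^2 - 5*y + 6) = 1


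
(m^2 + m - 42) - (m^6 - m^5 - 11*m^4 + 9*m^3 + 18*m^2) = -m^6 + m^5 + 11*m^4 - 9*m^3 - 17*m^2 + m - 42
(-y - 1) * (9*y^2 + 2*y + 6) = -9*y^3 - 11*y^2 - 8*y - 6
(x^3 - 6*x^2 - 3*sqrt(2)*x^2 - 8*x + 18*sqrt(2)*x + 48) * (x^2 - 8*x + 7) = x^5 - 14*x^4 - 3*sqrt(2)*x^4 + 47*x^3 + 42*sqrt(2)*x^3 - 165*sqrt(2)*x^2 + 70*x^2 - 440*x + 126*sqrt(2)*x + 336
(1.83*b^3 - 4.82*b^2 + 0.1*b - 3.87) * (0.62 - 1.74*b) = -3.1842*b^4 + 9.5214*b^3 - 3.1624*b^2 + 6.7958*b - 2.3994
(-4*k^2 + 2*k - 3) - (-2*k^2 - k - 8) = -2*k^2 + 3*k + 5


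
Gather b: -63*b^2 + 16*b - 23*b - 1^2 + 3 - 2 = -63*b^2 - 7*b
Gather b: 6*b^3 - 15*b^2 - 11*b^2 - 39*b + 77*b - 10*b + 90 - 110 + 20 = 6*b^3 - 26*b^2 + 28*b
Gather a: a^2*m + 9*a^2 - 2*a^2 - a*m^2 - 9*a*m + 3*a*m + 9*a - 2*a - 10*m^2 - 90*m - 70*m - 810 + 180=a^2*(m + 7) + a*(-m^2 - 6*m + 7) - 10*m^2 - 160*m - 630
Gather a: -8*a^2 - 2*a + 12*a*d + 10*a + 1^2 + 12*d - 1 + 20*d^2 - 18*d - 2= -8*a^2 + a*(12*d + 8) + 20*d^2 - 6*d - 2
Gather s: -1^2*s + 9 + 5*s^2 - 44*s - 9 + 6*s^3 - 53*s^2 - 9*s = 6*s^3 - 48*s^2 - 54*s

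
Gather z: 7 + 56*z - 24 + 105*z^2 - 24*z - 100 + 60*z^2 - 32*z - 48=165*z^2 - 165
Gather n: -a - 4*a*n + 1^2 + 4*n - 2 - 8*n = -a + n*(-4*a - 4) - 1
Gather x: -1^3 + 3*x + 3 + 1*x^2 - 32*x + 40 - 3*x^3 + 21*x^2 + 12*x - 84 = -3*x^3 + 22*x^2 - 17*x - 42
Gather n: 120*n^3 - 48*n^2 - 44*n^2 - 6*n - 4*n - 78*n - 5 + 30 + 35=120*n^3 - 92*n^2 - 88*n + 60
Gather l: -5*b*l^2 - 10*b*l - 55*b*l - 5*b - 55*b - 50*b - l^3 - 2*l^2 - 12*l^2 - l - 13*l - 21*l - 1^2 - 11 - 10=-110*b - l^3 + l^2*(-5*b - 14) + l*(-65*b - 35) - 22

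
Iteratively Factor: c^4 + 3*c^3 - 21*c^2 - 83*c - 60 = (c - 5)*(c^3 + 8*c^2 + 19*c + 12) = (c - 5)*(c + 1)*(c^2 + 7*c + 12) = (c - 5)*(c + 1)*(c + 3)*(c + 4)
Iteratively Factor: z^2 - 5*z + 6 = (z - 2)*(z - 3)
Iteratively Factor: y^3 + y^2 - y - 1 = (y + 1)*(y^2 - 1) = (y + 1)^2*(y - 1)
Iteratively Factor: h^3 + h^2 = (h)*(h^2 + h) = h^2*(h + 1)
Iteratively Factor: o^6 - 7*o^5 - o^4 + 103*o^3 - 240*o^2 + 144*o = (o - 4)*(o^5 - 3*o^4 - 13*o^3 + 51*o^2 - 36*o) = (o - 4)*(o - 3)*(o^4 - 13*o^2 + 12*o) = o*(o - 4)*(o - 3)*(o^3 - 13*o + 12) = o*(o - 4)*(o - 3)*(o + 4)*(o^2 - 4*o + 3) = o*(o - 4)*(o - 3)*(o - 1)*(o + 4)*(o - 3)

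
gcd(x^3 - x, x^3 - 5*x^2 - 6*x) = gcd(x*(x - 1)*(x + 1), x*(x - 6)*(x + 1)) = x^2 + x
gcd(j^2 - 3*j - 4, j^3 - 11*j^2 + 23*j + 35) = j + 1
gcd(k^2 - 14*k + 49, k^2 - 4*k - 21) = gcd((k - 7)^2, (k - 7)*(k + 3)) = k - 7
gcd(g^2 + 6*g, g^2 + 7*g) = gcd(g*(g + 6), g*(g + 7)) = g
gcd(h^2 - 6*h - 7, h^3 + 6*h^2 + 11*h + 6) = h + 1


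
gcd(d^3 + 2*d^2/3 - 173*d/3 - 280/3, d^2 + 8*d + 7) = d + 7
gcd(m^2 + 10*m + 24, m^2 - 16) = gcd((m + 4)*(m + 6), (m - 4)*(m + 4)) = m + 4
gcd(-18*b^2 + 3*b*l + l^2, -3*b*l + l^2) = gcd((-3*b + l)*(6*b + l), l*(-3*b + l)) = 3*b - l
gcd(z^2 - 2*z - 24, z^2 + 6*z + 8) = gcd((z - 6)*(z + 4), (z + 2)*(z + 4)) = z + 4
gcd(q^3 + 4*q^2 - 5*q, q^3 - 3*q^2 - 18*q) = q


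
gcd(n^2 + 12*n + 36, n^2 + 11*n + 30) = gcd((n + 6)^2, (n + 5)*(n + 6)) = n + 6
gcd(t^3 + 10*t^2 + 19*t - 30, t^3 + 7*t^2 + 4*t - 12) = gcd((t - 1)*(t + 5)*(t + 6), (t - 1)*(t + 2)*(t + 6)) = t^2 + 5*t - 6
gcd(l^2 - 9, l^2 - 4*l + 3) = l - 3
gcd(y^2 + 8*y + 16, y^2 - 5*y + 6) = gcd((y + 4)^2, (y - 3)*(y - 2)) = 1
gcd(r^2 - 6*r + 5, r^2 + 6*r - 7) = r - 1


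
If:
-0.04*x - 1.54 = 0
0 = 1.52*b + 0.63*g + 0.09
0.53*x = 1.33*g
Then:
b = 6.30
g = -15.34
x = -38.50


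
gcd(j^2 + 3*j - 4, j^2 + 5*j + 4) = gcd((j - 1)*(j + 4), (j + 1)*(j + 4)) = j + 4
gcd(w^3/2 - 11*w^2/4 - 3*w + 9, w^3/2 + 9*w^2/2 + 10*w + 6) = w + 2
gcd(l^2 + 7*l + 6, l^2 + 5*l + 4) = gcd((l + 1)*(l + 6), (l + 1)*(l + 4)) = l + 1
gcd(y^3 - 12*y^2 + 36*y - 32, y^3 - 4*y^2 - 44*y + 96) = y^2 - 10*y + 16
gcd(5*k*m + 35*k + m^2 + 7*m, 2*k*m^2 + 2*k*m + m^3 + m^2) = 1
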